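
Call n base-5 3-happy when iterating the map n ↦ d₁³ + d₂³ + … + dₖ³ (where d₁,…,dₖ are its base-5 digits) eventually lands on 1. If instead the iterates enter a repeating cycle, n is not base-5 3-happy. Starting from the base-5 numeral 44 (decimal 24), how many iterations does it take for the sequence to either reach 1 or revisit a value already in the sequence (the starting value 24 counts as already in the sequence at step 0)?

24 = (4,4)_5 → 4³ + 4³ = 64 + 64 = 128
128 = (1,0,0,3)_5 → 1³ + 0³ + 0³ + 3³ = 1 + 0 + 0 + 27 = 28
28 = (1,0,3)_5 → 1³ + 0³ + 3³ = 1 + 0 + 27 = 28  — 28 repeats.
That took 3 steps.

3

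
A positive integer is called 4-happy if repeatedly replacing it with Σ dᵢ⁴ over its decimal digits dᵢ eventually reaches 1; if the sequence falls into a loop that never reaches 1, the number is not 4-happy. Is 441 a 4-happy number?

441 → 4⁴ + 4⁴ + 1⁴ = 513
513 → 5⁴ + 1⁴ + 3⁴ = 707
707 → 7⁴ + 0⁴ + 7⁴ = 4802
4802 → 4⁴ + 8⁴ + 0⁴ + 2⁴ = 4368
4368 → 4⁴ + 3⁴ + 6⁴ + 8⁴ = 5729
5729 → 5⁴ + 7⁴ + 2⁴ + 9⁴ = 9603
9603 → 9⁴ + 6⁴ + 0⁴ + 3⁴ = 7938
7938 → 7⁴ + 9⁴ + 3⁴ + 8⁴ = 13139
13139 → 1⁴ + 3⁴ + 1⁴ + 3⁴ + 9⁴ = 6725
6725 → 6⁴ + 7⁴ + 2⁴ + 5⁴ = 4338
4338 → 4⁴ + 3⁴ + 3⁴ + 8⁴ = 4514
4514 → 4⁴ + 5⁴ + 1⁴ + 4⁴ = 1138
1138 → 1⁴ + 1⁴ + 3⁴ + 8⁴ = 4179
4179 → 4⁴ + 1⁴ + 7⁴ + 9⁴ = 9219
9219 → 9⁴ + 2⁴ + 1⁴ + 9⁴ = 13139  — 13139 already seen; the sequence cycles without reaching 1.

not 4-happy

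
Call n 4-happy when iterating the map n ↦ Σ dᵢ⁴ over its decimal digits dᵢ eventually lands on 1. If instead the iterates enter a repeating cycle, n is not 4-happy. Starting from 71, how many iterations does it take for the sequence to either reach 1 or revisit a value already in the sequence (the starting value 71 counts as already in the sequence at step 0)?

71 → 2402
2402 → 288
288 → 8208
8208 → 8208  — 8208 repeats.
That took 4 steps.

4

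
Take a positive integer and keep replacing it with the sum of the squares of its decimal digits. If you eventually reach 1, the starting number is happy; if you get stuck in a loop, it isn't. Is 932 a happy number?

932 → 9² + 3² + 2² = 81 + 9 + 4 = 94
94 → 9² + 4² = 81 + 16 = 97
97 → 9² + 7² = 81 + 49 = 130
130 → 1² + 3² + 0² = 1 + 9 + 0 = 10
10 → 1² + 0² = 1 + 0 = 1  — reached 1.

happy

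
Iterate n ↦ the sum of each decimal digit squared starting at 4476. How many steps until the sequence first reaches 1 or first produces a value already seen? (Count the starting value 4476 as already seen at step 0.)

4476 → 4² + 4² + 7² + 6² = 16 + 16 + 49 + 36 = 117
117 → 1² + 1² + 7² = 1 + 1 + 49 = 51
51 → 5² + 1² = 25 + 1 = 26
26 → 2² + 6² = 4 + 36 = 40
40 → 4² + 0² = 16 + 0 = 16
16 → 1² + 6² = 1 + 36 = 37
37 → 3² + 7² = 9 + 49 = 58
58 → 5² + 8² = 25 + 64 = 89
89 → 8² + 9² = 64 + 81 = 145
145 → 1² + 4² + 5² = 1 + 16 + 25 = 42
42 → 4² + 2² = 16 + 4 = 20
20 → 2² + 0² = 4 + 0 = 4
4 → 4² = 16  — 16 repeats.
That took 13 steps.

13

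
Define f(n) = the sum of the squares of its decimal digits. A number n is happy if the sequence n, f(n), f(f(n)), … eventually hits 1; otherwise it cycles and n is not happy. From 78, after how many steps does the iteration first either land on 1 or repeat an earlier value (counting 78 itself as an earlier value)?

78 → 7² + 8² = 49 + 64 = 113
113 → 1² + 1² + 3² = 1 + 1 + 9 = 11
11 → 1² + 1² = 1 + 1 = 2
2 → 2² = 4
4 → 4² = 16
16 → 1² + 6² = 1 + 36 = 37
37 → 3² + 7² = 9 + 49 = 58
58 → 5² + 8² = 25 + 64 = 89
89 → 8² + 9² = 64 + 81 = 145
145 → 1² + 4² + 5² = 1 + 16 + 25 = 42
42 → 4² + 2² = 16 + 4 = 20
20 → 2² + 0² = 4 + 0 = 4  — 4 repeats.
That took 12 steps.

12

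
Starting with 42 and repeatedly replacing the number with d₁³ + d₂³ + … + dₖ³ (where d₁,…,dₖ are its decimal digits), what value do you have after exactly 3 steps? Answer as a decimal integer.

42 → 4³ + 2³ = 64 + 8 = 72
72 → 7³ + 2³ = 343 + 8 = 351
351 → 3³ + 5³ + 1³ = 27 + 125 + 1 = 153

153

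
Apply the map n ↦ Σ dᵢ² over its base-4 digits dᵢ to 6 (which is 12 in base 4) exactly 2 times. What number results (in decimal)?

2

6 = (1,2)_4 → 1² + 2² = 5
5 = (1,1)_4 → 1² + 1² = 2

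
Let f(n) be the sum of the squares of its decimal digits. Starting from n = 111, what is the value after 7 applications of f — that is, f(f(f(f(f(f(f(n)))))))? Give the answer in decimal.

58

111 → 1² + 1² + 1² = 1 + 1 + 1 = 3
3 → 3² = 9
9 → 9² = 81
81 → 8² + 1² = 64 + 1 = 65
65 → 6² + 5² = 36 + 25 = 61
61 → 6² + 1² = 36 + 1 = 37
37 → 3² + 7² = 9 + 49 = 58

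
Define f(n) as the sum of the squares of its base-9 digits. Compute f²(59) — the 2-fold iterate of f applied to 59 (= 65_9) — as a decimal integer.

59 = (6,5)_9 → 6² + 5² = 61
61 = (6,7)_9 → 6² + 7² = 85

85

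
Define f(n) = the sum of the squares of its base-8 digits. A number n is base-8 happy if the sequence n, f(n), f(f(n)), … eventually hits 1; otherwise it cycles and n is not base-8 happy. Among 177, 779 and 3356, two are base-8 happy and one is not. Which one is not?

177: 177 → 41 → 26 → 13 → 26  — repeats 26 (not base-8 happy)
779: 779 → 27 → 18 → 8 → 1  — reaches 1 (base-8 happy)
3356: 3356 → 77 → 27 → 18 → 8 → 1  — reaches 1 (base-8 happy)

177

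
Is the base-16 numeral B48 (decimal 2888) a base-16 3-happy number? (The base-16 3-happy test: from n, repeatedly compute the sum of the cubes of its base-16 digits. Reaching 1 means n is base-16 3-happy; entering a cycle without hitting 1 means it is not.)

not base-16 3-happy

2888 = (11,4,8)_16 → 1907
1907 = (7,7,3)_16 → 713
713 = (2,12,9)_16 → 2465
2465 = (9,10,1)_16 → 1730
1730 = (6,12,2)_16 → 1952
1952 = (7,10,0)_16 → 1343
1343 = (5,3,15)_16 → 3527
3527 = (13,12,7)_16 → 4268
4268 = (1,0,10,12)_16 → 2729
2729 = (10,10,9)_16 → 2729  — 2729 already seen; the sequence cycles without reaching 1.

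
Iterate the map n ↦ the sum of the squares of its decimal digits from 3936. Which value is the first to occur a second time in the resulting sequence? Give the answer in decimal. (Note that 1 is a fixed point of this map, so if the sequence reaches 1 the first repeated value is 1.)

3936 → 135
135 → 35
35 → 34
34 → 25
25 → 29
29 → 85
85 → 89
89 → 145
145 → 42
42 → 20
20 → 4
4 → 16
16 → 37
37 → 58
58 → 89  — 89 already appeared earlier.

89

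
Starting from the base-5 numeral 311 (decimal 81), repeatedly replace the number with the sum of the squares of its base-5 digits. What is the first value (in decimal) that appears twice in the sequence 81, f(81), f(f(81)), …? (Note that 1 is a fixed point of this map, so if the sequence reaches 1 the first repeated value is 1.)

1

81 = (3,1,1)_5 → 11
11 = (2,1)_5 → 5
5 = (1,0)_5 → 1  — reached the fixed point 1.
1 → 1, so 1 is the first repeated value.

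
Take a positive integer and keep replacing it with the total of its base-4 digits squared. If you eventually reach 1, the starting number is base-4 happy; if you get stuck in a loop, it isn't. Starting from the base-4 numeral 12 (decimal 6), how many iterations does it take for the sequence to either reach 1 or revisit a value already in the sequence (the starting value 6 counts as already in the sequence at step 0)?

6 = (1,2)_4 → 1² + 2² = 1 + 4 = 5
5 = (1,1)_4 → 1² + 1² = 1 + 1 = 2
2 = (2)_4 → 2² = 4
4 = (1,0)_4 → 1² + 0² = 1 + 0 = 1  — reached 1.
That took 4 steps.

4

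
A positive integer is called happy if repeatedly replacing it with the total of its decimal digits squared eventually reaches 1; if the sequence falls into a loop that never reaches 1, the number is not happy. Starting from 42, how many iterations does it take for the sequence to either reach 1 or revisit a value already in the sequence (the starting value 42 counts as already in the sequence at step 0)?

8

42 → 4² + 2² = 20
20 → 2² + 0² = 4
4 → 4² = 16
16 → 1² + 6² = 37
37 → 3² + 7² = 58
58 → 5² + 8² = 89
89 → 8² + 9² = 145
145 → 1² + 4² + 5² = 42  — 42 repeats.
That took 8 steps.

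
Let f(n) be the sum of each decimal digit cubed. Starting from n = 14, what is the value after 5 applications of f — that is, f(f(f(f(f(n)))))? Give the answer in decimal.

14 → 1³ + 4³ = 1 + 64 = 65
65 → 6³ + 5³ = 216 + 125 = 341
341 → 3³ + 4³ + 1³ = 27 + 64 + 1 = 92
92 → 9³ + 2³ = 729 + 8 = 737
737 → 7³ + 3³ + 7³ = 343 + 27 + 343 = 713

713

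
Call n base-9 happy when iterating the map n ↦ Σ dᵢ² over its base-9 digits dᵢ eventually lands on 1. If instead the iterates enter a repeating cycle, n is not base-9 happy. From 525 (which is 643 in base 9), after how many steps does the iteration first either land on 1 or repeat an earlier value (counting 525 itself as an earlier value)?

7

525 = (6,4,3)_9 → 6² + 4² + 3² = 36 + 16 + 9 = 61
61 = (6,7)_9 → 6² + 7² = 36 + 49 = 85
85 = (1,0,4)_9 → 1² + 0² + 4² = 1 + 0 + 16 = 17
17 = (1,8)_9 → 1² + 8² = 1 + 64 = 65
65 = (7,2)_9 → 7² + 2² = 49 + 4 = 53
53 = (5,8)_9 → 5² + 8² = 25 + 64 = 89
89 = (1,0,8)_9 → 1² + 0² + 8² = 1 + 0 + 64 = 65  — 65 repeats.
That took 7 steps.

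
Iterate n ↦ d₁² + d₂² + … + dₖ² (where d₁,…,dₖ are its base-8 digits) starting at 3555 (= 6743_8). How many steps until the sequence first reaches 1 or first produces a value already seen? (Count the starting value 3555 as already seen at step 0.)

11

3555 = (6,7,4,3)_8 → 110
110 = (1,5,6)_8 → 62
62 = (7,6)_8 → 85
85 = (1,2,5)_8 → 30
30 = (3,6)_8 → 45
45 = (5,5)_8 → 50
50 = (6,2)_8 → 40
40 = (5,0)_8 → 25
25 = (3,1)_8 → 10
10 = (1,2)_8 → 5
5 = (5)_8 → 25  — 25 repeats.
That took 11 steps.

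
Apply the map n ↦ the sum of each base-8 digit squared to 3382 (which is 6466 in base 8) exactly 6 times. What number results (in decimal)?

5

3382 = (6,4,6,6)_8 → 6² + 4² + 6² + 6² = 36 + 16 + 36 + 36 = 124
124 = (1,7,4)_8 → 1² + 7² + 4² = 1 + 49 + 16 = 66
66 = (1,0,2)_8 → 1² + 0² + 2² = 1 + 0 + 4 = 5
5 = (5)_8 → 5² = 25
25 = (3,1)_8 → 3² + 1² = 9 + 1 = 10
10 = (1,2)_8 → 1² + 2² = 1 + 4 = 5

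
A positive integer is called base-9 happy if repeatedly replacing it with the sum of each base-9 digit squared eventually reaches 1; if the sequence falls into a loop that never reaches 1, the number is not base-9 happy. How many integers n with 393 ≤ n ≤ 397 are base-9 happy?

2

393: 393 → 101 → 9 → 1  (reaches 1)
394: 394 → 114 → 46 → 26 → 68 → 74 → 68  (repeats 68)
395: 395 → 129 → 35 → 73 → 65 → 53 → 89 → 65  (repeats 65)
396: 396 → 80 → 128 → 30 → 18 → 4 → 16 → 50 → 50  (repeats 50)
397: 397 → 81 → 1  (reaches 1)
base-9 happy: 393, 397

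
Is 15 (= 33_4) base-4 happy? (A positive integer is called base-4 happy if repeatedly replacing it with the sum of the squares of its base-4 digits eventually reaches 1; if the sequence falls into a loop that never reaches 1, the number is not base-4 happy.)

15 = (3,3)_4 → 3² + 3² = 9 + 9 = 18
18 = (1,0,2)_4 → 1² + 0² + 2² = 1 + 0 + 4 = 5
5 = (1,1)_4 → 1² + 1² = 1 + 1 = 2
2 = (2)_4 → 2² = 4
4 = (1,0)_4 → 1² + 0² = 1 + 0 = 1  — reached 1.

base-4 happy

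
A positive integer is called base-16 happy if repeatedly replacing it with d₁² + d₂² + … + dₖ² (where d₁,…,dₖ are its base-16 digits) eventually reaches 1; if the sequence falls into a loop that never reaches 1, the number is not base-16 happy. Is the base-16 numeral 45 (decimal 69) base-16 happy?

69 = (4,5)_16 → 41
41 = (2,9)_16 → 85
85 = (5,5)_16 → 50
50 = (3,2)_16 → 13
13 = (13)_16 → 169
169 = (10,9)_16 → 181
181 = (11,5)_16 → 146
146 = (9,2)_16 → 85  — 85 already seen; the sequence cycles without reaching 1.

not base-16 happy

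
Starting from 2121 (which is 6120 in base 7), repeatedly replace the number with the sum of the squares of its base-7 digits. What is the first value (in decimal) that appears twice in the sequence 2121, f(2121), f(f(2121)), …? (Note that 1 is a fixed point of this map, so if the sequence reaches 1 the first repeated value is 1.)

2121 = (6,1,2,0)_7 → 6² + 1² + 2² + 0² = 41
41 = (5,6)_7 → 5² + 6² = 61
61 = (1,1,5)_7 → 1² + 1² + 5² = 27
27 = (3,6)_7 → 3² + 6² = 45
45 = (6,3)_7 → 6² + 3² = 45  — 45 already appeared earlier.

45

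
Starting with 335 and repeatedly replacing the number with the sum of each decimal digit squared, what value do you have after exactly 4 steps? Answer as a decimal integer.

335 → 3² + 3² + 5² = 9 + 9 + 25 = 43
43 → 4² + 3² = 16 + 9 = 25
25 → 2² + 5² = 4 + 25 = 29
29 → 2² + 9² = 4 + 81 = 85

85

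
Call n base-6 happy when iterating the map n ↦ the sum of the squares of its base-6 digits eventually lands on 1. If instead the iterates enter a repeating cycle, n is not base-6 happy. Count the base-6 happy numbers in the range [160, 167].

160: 160 → 36 → 1  (reaches 1)
161: 161 → 45 → 11 → 26 → 20 → 13 → 5 → 25 → 17 → 29 → 41 → 26  (repeats 26)
162: 162 → 25 → 17 → 29 → 41 → 26 → 20 → 13 → 5 → 25  (repeats 25)
163: 163 → 26 → 20 → 13 → 5 → 25 → 17 → 29 → 41 → 26  (repeats 26)
164: 164 → 29 → 41 → 26 → 20 → 13 → 5 → 25 → 17 → 29  (repeats 29)
165: 165 → 34 → 41 → 26 → 20 → 13 → 5 → 25 → 17 → 29 → 41  (repeats 41)
166: 166 → 41 → 26 → 20 → 13 → 5 → 25 → 17 → 29 → 41  (repeats 41)
167: 167 → 50 → 9 → 10 → 17 → 29 → 41 → 26 → 20 → 13 → 5 → 25 → 17  (repeats 17)
base-6 happy: 160

1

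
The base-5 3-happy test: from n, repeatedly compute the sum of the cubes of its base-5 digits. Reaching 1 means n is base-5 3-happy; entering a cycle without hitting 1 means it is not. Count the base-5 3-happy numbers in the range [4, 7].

4: 4 → 64 → 80 → 28 → 28  — not base-5 3-happy
5: 5 → 1  — base-5 3-happy
6: 6 → 2 → 8 → 28 → 28  — not base-5 3-happy
7: 7 → 9 → 65 → 35 → 9  — not base-5 3-happy
base-5 3-happy: 5

1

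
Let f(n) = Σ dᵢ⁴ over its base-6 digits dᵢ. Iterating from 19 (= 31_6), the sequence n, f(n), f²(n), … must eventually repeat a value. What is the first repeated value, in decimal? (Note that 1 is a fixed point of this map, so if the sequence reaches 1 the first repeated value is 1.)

19 = (3,1)_6 → 3⁴ + 1⁴ = 81 + 1 = 82
82 = (2,1,4)_6 → 2⁴ + 1⁴ + 4⁴ = 16 + 1 + 256 = 273
273 = (1,1,3,3)_6 → 1⁴ + 1⁴ + 3⁴ + 3⁴ = 1 + 1 + 81 + 81 = 164
164 = (4,3,2)_6 → 4⁴ + 3⁴ + 2⁴ = 256 + 81 + 16 = 353
353 = (1,3,4,5)_6 → 1⁴ + 3⁴ + 4⁴ + 5⁴ = 1 + 81 + 256 + 625 = 963
963 = (4,2,4,3)_6 → 4⁴ + 2⁴ + 4⁴ + 3⁴ = 256 + 16 + 256 + 81 = 609
609 = (2,4,5,3)_6 → 2⁴ + 4⁴ + 5⁴ + 3⁴ = 16 + 256 + 625 + 81 = 978
978 = (4,3,1,0)_6 → 4⁴ + 3⁴ + 1⁴ + 0⁴ = 256 + 81 + 1 + 0 = 338
338 = (1,3,2,2)_6 → 1⁴ + 3⁴ + 2⁴ + 2⁴ = 1 + 81 + 16 + 16 = 114
114 = (3,1,0)_6 → 3⁴ + 1⁴ + 0⁴ = 81 + 1 + 0 = 82  — 82 already appeared earlier.

82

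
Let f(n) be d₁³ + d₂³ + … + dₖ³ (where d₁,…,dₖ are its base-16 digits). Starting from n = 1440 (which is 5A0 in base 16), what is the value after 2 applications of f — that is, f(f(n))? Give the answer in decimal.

405

1440 = (5,10,0)_16 → 5³ + 10³ + 0³ = 1125
1125 = (4,6,5)_16 → 4³ + 6³ + 5³ = 405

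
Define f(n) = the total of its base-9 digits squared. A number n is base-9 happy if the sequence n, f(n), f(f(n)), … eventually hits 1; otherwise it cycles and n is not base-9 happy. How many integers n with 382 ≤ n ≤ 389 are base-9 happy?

382: 382 → 68 → 74 → 68  (repeats 68)
383: 383 → 77 → 89 → 65 → 53 → 89  (repeats 89)
384: 384 → 88 → 50 → 50  (repeats 50)
385: 385 → 101 → 9 → 1  (reaches 1)
386: 386 → 116 → 74 → 68 → 74  (repeats 74)
387: 387 → 65 → 53 → 89 → 65  (repeats 65)
388: 388 → 66 → 58 → 52 → 74 → 68 → 74  (repeats 74)
389: 389 → 69 → 85 → 17 → 65 → 53 → 89 → 65  (repeats 65)
base-9 happy: 385

1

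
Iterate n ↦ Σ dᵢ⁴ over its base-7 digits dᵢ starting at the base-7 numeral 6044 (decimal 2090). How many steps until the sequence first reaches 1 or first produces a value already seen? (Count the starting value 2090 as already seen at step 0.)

4

2090 = (6,0,4,4)_7 → 6⁴ + 0⁴ + 4⁴ + 4⁴ = 1296 + 0 + 256 + 256 = 1808
1808 = (5,1,6,2)_7 → 5⁴ + 1⁴ + 6⁴ + 2⁴ = 625 + 1 + 1296 + 16 = 1938
1938 = (5,4,3,6)_7 → 5⁴ + 4⁴ + 3⁴ + 6⁴ = 625 + 256 + 81 + 1296 = 2258
2258 = (6,4,0,4)_7 → 6⁴ + 4⁴ + 0⁴ + 4⁴ = 1296 + 256 + 0 + 256 = 1808  — 1808 repeats.
That took 4 steps.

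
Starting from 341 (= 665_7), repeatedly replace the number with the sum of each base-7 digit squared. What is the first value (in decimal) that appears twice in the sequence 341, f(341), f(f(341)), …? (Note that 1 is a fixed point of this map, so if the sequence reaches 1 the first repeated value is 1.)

341 = (6,6,5)_7 → 6² + 6² + 5² = 36 + 36 + 25 = 97
97 = (1,6,6)_7 → 1² + 6² + 6² = 1 + 36 + 36 = 73
73 = (1,3,3)_7 → 1² + 3² + 3² = 1 + 9 + 9 = 19
19 = (2,5)_7 → 2² + 5² = 4 + 25 = 29
29 = (4,1)_7 → 4² + 1² = 16 + 1 = 17
17 = (2,3)_7 → 2² + 3² = 4 + 9 = 13
13 = (1,6)_7 → 1² + 6² = 1 + 36 = 37
37 = (5,2)_7 → 5² + 2² = 25 + 4 = 29  — 29 already appeared earlier.

29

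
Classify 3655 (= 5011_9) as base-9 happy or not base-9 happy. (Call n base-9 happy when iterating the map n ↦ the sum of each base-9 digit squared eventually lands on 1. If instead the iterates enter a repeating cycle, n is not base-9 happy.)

3655 = (5,0,1,1)_9 → 27
27 = (3,0)_9 → 9
9 = (1,0)_9 → 1  — reached 1.

base-9 happy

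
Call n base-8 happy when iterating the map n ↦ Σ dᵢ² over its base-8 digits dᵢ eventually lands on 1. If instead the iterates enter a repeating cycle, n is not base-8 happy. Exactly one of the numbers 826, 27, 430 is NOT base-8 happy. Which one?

826: 826 → 70 → 37 → 41 → 26 → 13 → 26  — repeats 26 (not base-8 happy)
27: 27 → 18 → 8 → 1  — reaches 1 (base-8 happy)
430: 430 → 97 → 18 → 8 → 1  — reaches 1 (base-8 happy)

826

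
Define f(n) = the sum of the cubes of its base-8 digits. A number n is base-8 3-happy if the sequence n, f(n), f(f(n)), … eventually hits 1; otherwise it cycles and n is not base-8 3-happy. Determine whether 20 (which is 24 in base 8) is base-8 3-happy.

20 = (2,4)_8 → 2³ + 4³ = 8 + 64 = 72
72 = (1,1,0)_8 → 1³ + 1³ + 0³ = 1 + 1 + 0 = 2
2 = (2)_8 → 2³ = 8
8 = (1,0)_8 → 1³ + 0³ = 1 + 0 = 1  — reached 1.

base-8 3-happy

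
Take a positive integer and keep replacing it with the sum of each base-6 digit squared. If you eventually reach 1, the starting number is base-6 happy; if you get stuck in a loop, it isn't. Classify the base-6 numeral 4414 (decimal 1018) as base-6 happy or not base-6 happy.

1018 = (4,4,1,4)_6 → 4² + 4² + 1² + 4² = 16 + 16 + 1 + 16 = 49
49 = (1,2,1)_6 → 1² + 2² + 1² = 1 + 4 + 1 = 6
6 = (1,0)_6 → 1² + 0² = 1 + 0 = 1  — reached 1.

base-6 happy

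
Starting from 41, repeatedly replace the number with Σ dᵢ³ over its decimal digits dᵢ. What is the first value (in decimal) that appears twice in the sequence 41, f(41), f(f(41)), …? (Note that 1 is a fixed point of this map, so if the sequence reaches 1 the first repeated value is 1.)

371

41 → 4³ + 1³ = 64 + 1 = 65
65 → 6³ + 5³ = 216 + 125 = 341
341 → 3³ + 4³ + 1³ = 27 + 64 + 1 = 92
92 → 9³ + 2³ = 729 + 8 = 737
737 → 7³ + 3³ + 7³ = 343 + 27 + 343 = 713
713 → 7³ + 1³ + 3³ = 343 + 1 + 27 = 371
371 → 3³ + 7³ + 1³ = 27 + 343 + 1 = 371  — 371 already appeared earlier.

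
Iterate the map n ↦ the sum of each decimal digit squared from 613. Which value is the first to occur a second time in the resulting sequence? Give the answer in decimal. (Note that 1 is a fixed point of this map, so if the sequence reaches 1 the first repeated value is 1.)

613 → 6² + 1² + 3² = 36 + 1 + 9 = 46
46 → 4² + 6² = 16 + 36 = 52
52 → 5² + 2² = 25 + 4 = 29
29 → 2² + 9² = 4 + 81 = 85
85 → 8² + 5² = 64 + 25 = 89
89 → 8² + 9² = 64 + 81 = 145
145 → 1² + 4² + 5² = 1 + 16 + 25 = 42
42 → 4² + 2² = 16 + 4 = 20
20 → 2² + 0² = 4 + 0 = 4
4 → 4² = 16
16 → 1² + 6² = 1 + 36 = 37
37 → 3² + 7² = 9 + 49 = 58
58 → 5² + 8² = 25 + 64 = 89  — 89 already appeared earlier.

89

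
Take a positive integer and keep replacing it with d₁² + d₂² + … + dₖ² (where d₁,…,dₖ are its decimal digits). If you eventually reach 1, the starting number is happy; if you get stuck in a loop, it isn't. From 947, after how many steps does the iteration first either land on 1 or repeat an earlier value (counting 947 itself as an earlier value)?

15

947 → 9² + 4² + 7² = 81 + 16 + 49 = 146
146 → 1² + 4² + 6² = 1 + 16 + 36 = 53
53 → 5² + 3² = 25 + 9 = 34
34 → 3² + 4² = 9 + 16 = 25
25 → 2² + 5² = 4 + 25 = 29
29 → 2² + 9² = 4 + 81 = 85
85 → 8² + 5² = 64 + 25 = 89
89 → 8² + 9² = 64 + 81 = 145
145 → 1² + 4² + 5² = 1 + 16 + 25 = 42
42 → 4² + 2² = 16 + 4 = 20
20 → 2² + 0² = 4 + 0 = 4
4 → 4² = 16
16 → 1² + 6² = 1 + 36 = 37
37 → 3² + 7² = 9 + 49 = 58
58 → 5² + 8² = 25 + 64 = 89  — 89 repeats.
That took 15 steps.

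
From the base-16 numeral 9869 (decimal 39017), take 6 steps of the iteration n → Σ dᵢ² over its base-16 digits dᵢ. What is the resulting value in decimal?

39017 = (9,8,6,9)_16 → 9² + 8² + 6² + 9² = 262
262 = (1,0,6)_16 → 1² + 0² + 6² = 37
37 = (2,5)_16 → 2² + 5² = 29
29 = (1,13)_16 → 1² + 13² = 170
170 = (10,10)_16 → 10² + 10² = 200
200 = (12,8)_16 → 12² + 8² = 208

208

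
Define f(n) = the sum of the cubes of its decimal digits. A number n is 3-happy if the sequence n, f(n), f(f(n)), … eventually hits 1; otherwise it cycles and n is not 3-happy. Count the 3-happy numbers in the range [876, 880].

876: 876 → 1071 → 345 → 216 → 225 → 141 → 66 → 432 → 99 → 1458 → 702 → 351 → 153 → 153  (repeats 153)
877: 877 → 1198 → 1243 → 100 → 1  (reaches 1)
878: 878 → 1367 → 587 → 980 → 1241 → 74 → 407 → 407  (repeats 407)
879: 879 → 1584 → 702 → 351 → 153 → 153  (repeats 153)
880: 880 → 1024 → 73 → 370 → 370  (repeats 370)
3-happy: 877

1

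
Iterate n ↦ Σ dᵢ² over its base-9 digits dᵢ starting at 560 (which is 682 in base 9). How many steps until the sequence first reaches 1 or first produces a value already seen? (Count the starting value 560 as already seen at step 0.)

560 = (6,8,2)_9 → 6² + 8² + 2² = 104
104 = (1,2,5)_9 → 1² + 2² + 5² = 30
30 = (3,3)_9 → 3² + 3² = 18
18 = (2,0)_9 → 2² + 0² = 4
4 = (4)_9 → 4² = 16
16 = (1,7)_9 → 1² + 7² = 50
50 = (5,5)_9 → 5² + 5² = 50  — 50 repeats.
That took 7 steps.

7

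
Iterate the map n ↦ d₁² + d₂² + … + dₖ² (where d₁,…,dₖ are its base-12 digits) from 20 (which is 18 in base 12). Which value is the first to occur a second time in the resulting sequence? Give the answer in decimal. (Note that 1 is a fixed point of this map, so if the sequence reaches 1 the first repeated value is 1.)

20

20 = (1,8)_12 → 1² + 8² = 65
65 = (5,5)_12 → 5² + 5² = 50
50 = (4,2)_12 → 4² + 2² = 20  — 20 already appeared earlier.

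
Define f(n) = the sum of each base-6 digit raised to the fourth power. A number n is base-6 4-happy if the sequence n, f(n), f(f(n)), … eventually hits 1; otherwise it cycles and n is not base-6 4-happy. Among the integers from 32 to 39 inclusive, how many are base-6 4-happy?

32: 32 → 641 → 1522 → 259 → 4 → 256 → 258 → 3 → 81 → 98 → 288 → 17 → 641  (repeats 641)
33: 33 → 706 → 419 → 1332 → 2 → 16 → 272 → 99 → 353 → 963 → 609 → 978 → 338 → 114 → 82 → 273 → 164 → 353  (repeats 353)
34: 34 → 881 → 897 → 962 → 544 → 353 → 963 → 609 → 978 → 338 → 114 → 82 → 273 → 164 → 353  (repeats 353)
35: 35 → 1250 → 1153 → 642 → 1266 → 1251 → 1218 → 1331 → 1251  (repeats 1251)
36: 36 → 1  (reaches 1)
37: 37 → 2 → 16 → 272 → 99 → 353 → 963 → 609 → 978 → 338 → 114 → 82 → 273 → 164 → 353  (repeats 353)
38: 38 → 17 → 641 → 1522 → 259 → 4 → 256 → 258 → 3 → 81 → 98 → 288 → 17  (repeats 17)
39: 39 → 82 → 273 → 164 → 353 → 963 → 609 → 978 → 338 → 114 → 82  (repeats 82)
base-6 4-happy: 36

1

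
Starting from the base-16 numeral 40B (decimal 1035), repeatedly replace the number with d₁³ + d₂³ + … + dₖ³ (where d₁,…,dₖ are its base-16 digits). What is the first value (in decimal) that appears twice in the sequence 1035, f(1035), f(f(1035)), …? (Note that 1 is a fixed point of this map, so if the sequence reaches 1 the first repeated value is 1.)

72

1035 = (4,0,11)_16 → 4³ + 0³ + 11³ = 64 + 0 + 1331 = 1395
1395 = (5,7,3)_16 → 5³ + 7³ + 3³ = 125 + 343 + 27 = 495
495 = (1,14,15)_16 → 1³ + 14³ + 15³ = 1 + 2744 + 3375 = 6120
6120 = (1,7,14,8)_16 → 1³ + 7³ + 14³ + 8³ = 1 + 343 + 2744 + 512 = 3600
3600 = (14,1,0)_16 → 14³ + 1³ + 0³ = 2744 + 1 + 0 = 2745
2745 = (10,11,9)_16 → 10³ + 11³ + 9³ = 1000 + 1331 + 729 = 3060
3060 = (11,15,4)_16 → 11³ + 15³ + 4³ = 1331 + 3375 + 64 = 4770
4770 = (1,2,10,2)_16 → 1³ + 2³ + 10³ + 2³ = 1 + 8 + 1000 + 8 = 1017
1017 = (3,15,9)_16 → 3³ + 15³ + 9³ = 27 + 3375 + 729 = 4131
4131 = (1,0,2,3)_16 → 1³ + 0³ + 2³ + 3³ = 1 + 0 + 8 + 27 = 36
36 = (2,4)_16 → 2³ + 4³ = 8 + 64 = 72
72 = (4,8)_16 → 4³ + 8³ = 64 + 512 = 576
576 = (2,4,0)_16 → 2³ + 4³ + 0³ = 8 + 64 + 0 = 72  — 72 already appeared earlier.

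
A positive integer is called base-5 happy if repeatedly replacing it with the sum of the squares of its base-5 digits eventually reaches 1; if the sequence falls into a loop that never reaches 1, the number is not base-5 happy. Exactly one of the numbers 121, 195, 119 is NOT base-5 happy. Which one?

121: 121 → 33 → 11 → 5 → 1  — reaches 1 (base-5 happy)
195: 195 → 21 → 17 → 13 → 13  — repeats 13 (not base-5 happy)
119: 119 → 41 → 11 → 5 → 1  — reaches 1 (base-5 happy)

195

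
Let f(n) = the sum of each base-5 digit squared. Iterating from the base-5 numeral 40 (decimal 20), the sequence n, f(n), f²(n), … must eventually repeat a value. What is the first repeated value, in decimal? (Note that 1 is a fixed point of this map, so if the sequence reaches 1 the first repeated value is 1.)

16

20 = (4,0)_5 → 4² + 0² = 16 + 0 = 16
16 = (3,1)_5 → 3² + 1² = 9 + 1 = 10
10 = (2,0)_5 → 2² + 0² = 4 + 0 = 4
4 = (4)_5 → 4² = 16  — 16 already appeared earlier.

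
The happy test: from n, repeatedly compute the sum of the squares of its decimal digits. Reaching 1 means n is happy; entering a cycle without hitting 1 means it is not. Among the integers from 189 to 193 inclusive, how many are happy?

189: 189 → 146 → 53 → 34 → 25 → 29 → 85 → 89 → 145 → 42 → 20 → 4 → 16 → 37 → 58 → 89  — not happy
190: 190 → 82 → 68 → 100 → 1  — happy
191: 191 → 83 → 73 → 58 → 89 → 145 → 42 → 20 → 4 → 16 → 37 → 58  — not happy
192: 192 → 86 → 100 → 1  — happy
193: 193 → 91 → 82 → 68 → 100 → 1  — happy
happy: 190, 192, 193

3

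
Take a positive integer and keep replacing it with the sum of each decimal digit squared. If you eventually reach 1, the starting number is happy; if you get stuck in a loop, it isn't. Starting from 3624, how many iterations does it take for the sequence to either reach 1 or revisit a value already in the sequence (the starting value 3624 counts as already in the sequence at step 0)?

11

3624 → 65
65 → 61
61 → 37
37 → 58
58 → 89
89 → 145
145 → 42
42 → 20
20 → 4
4 → 16
16 → 37  — 37 repeats.
That took 11 steps.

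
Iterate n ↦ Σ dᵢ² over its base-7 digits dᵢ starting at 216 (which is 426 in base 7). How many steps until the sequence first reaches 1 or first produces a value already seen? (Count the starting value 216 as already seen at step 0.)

6

216 = (4,2,6)_7 → 4² + 2² + 6² = 56
56 = (1,1,0)_7 → 1² + 1² + 0² = 2
2 = (2)_7 → 2² = 4
4 = (4)_7 → 4² = 16
16 = (2,2)_7 → 2² + 2² = 8
8 = (1,1)_7 → 1² + 1² = 2  — 2 repeats.
That took 6 steps.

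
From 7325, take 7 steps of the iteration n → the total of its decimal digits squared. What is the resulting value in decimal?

7325 → 87
87 → 113
113 → 11
11 → 2
2 → 4
4 → 16
16 → 37

37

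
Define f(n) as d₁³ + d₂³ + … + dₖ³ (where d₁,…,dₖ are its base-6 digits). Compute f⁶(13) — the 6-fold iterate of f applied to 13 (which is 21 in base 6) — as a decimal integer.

13 = (2,1)_6 → 2³ + 1³ = 9
9 = (1,3)_6 → 1³ + 3³ = 28
28 = (4,4)_6 → 4³ + 4³ = 128
128 = (3,3,2)_6 → 3³ + 3³ + 2³ = 62
62 = (1,4,2)_6 → 1³ + 4³ + 2³ = 73
73 = (2,0,1)_6 → 2³ + 0³ + 1³ = 9

9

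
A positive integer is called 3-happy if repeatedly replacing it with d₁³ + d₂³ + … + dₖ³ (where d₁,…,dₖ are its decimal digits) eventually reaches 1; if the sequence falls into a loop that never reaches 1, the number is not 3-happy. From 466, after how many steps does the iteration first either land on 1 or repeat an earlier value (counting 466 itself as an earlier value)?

466 → 4³ + 6³ + 6³ = 496
496 → 4³ + 9³ + 6³ = 1009
1009 → 1³ + 0³ + 0³ + 9³ = 730
730 → 7³ + 3³ + 0³ = 370
370 → 3³ + 7³ + 0³ = 370  — 370 repeats.
That took 5 steps.

5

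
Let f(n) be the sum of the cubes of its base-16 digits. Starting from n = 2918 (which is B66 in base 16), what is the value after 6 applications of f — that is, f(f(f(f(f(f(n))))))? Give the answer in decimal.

1457

2918 = (11,6,6)_16 → 11³ + 6³ + 6³ = 1763
1763 = (6,14,3)_16 → 6³ + 14³ + 3³ = 2987
2987 = (11,10,11)_16 → 11³ + 10³ + 11³ = 3662
3662 = (14,4,14)_16 → 14³ + 4³ + 14³ = 5552
5552 = (1,5,11,0)_16 → 1³ + 5³ + 11³ + 0³ = 1457
1457 = (5,11,1)_16 → 5³ + 11³ + 1³ = 1457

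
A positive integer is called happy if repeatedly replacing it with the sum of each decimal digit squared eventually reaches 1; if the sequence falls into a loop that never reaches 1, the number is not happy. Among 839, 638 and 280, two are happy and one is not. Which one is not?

839: 839 → 154 → 42 → 20 → 4 → 16 → 37 → 58 → 89 → 145 → 42  — repeats 42 (not happy)
638: 638 → 109 → 82 → 68 → 100 → 1  — reaches 1 (happy)
280: 280 → 68 → 100 → 1  — reaches 1 (happy)

839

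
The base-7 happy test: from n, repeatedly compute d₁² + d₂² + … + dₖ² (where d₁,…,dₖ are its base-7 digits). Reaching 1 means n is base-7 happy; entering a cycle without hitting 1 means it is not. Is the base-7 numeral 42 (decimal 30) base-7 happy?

30 = (4,2)_7 → 4² + 2² = 20
20 = (2,6)_7 → 2² + 6² = 40
40 = (5,5)_7 → 5² + 5² = 50
50 = (1,0,1)_7 → 1² + 0² + 1² = 2
2 = (2)_7 → 2² = 4
4 = (4)_7 → 4² = 16
16 = (2,2)_7 → 2² + 2² = 8
8 = (1,1)_7 → 1² + 1² = 2  — 2 already seen; the sequence cycles without reaching 1.

not base-7 happy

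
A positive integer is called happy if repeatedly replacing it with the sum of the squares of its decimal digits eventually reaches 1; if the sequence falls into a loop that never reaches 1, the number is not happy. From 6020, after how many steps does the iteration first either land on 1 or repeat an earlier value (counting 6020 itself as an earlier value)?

6020 → 6² + 0² + 2² + 0² = 36 + 0 + 4 + 0 = 40
40 → 4² + 0² = 16 + 0 = 16
16 → 1² + 6² = 1 + 36 = 37
37 → 3² + 7² = 9 + 49 = 58
58 → 5² + 8² = 25 + 64 = 89
89 → 8² + 9² = 64 + 81 = 145
145 → 1² + 4² + 5² = 1 + 16 + 25 = 42
42 → 4² + 2² = 16 + 4 = 20
20 → 2² + 0² = 4 + 0 = 4
4 → 4² = 16  — 16 repeats.
That took 10 steps.

10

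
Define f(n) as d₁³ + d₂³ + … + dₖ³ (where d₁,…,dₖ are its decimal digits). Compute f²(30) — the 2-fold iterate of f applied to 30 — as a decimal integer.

351

30 → 3³ + 0³ = 27
27 → 2³ + 7³ = 351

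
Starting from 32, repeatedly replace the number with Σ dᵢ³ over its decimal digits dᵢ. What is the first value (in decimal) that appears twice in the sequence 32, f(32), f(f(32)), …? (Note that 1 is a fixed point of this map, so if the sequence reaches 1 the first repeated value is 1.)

32 → 3³ + 2³ = 27 + 8 = 35
35 → 3³ + 5³ = 27 + 125 = 152
152 → 1³ + 5³ + 2³ = 1 + 125 + 8 = 134
134 → 1³ + 3³ + 4³ = 1 + 27 + 64 = 92
92 → 9³ + 2³ = 729 + 8 = 737
737 → 7³ + 3³ + 7³ = 343 + 27 + 343 = 713
713 → 7³ + 1³ + 3³ = 343 + 1 + 27 = 371
371 → 3³ + 7³ + 1³ = 27 + 343 + 1 = 371  — 371 already appeared earlier.

371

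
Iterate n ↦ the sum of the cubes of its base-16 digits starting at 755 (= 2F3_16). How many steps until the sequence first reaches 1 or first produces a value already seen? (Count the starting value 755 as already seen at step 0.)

9

755 = (2,15,3)_16 → 2³ + 15³ + 3³ = 8 + 3375 + 27 = 3410
3410 = (13,5,2)_16 → 13³ + 5³ + 2³ = 2197 + 125 + 8 = 2330
2330 = (9,1,10)_16 → 9³ + 1³ + 10³ = 729 + 1 + 1000 = 1730
1730 = (6,12,2)_16 → 6³ + 12³ + 2³ = 216 + 1728 + 8 = 1952
1952 = (7,10,0)_16 → 7³ + 10³ + 0³ = 343 + 1000 + 0 = 1343
1343 = (5,3,15)_16 → 5³ + 3³ + 15³ = 125 + 27 + 3375 = 3527
3527 = (13,12,7)_16 → 13³ + 12³ + 7³ = 2197 + 1728 + 343 = 4268
4268 = (1,0,10,12)_16 → 1³ + 0³ + 10³ + 12³ = 1 + 0 + 1000 + 1728 = 2729
2729 = (10,10,9)_16 → 10³ + 10³ + 9³ = 1000 + 1000 + 729 = 2729  — 2729 repeats.
That took 9 steps.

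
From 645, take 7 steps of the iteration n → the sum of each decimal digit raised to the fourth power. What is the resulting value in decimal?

645 → 6⁴ + 4⁴ + 5⁴ = 2177
2177 → 2⁴ + 1⁴ + 7⁴ + 7⁴ = 4819
4819 → 4⁴ + 8⁴ + 1⁴ + 9⁴ = 10914
10914 → 1⁴ + 0⁴ + 9⁴ + 1⁴ + 4⁴ = 6819
6819 → 6⁴ + 8⁴ + 1⁴ + 9⁴ = 11954
11954 → 1⁴ + 1⁴ + 9⁴ + 5⁴ + 4⁴ = 7444
7444 → 7⁴ + 4⁴ + 4⁴ + 4⁴ = 3169

3169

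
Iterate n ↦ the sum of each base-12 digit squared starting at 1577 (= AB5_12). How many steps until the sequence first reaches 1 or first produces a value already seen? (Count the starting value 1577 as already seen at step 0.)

8

1577 = (10,11,5)_12 → 10² + 11² + 5² = 100 + 121 + 25 = 246
246 = (1,8,6)_12 → 1² + 8² + 6² = 1 + 64 + 36 = 101
101 = (8,5)_12 → 8² + 5² = 64 + 25 = 89
89 = (7,5)_12 → 7² + 5² = 49 + 25 = 74
74 = (6,2)_12 → 6² + 2² = 36 + 4 = 40
40 = (3,4)_12 → 3² + 4² = 9 + 16 = 25
25 = (2,1)_12 → 2² + 1² = 4 + 1 = 5
5 = (5)_12 → 5² = 25  — 25 repeats.
That took 8 steps.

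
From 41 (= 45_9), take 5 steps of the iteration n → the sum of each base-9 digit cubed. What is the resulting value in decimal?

409

41 = (4,5)_9 → 4³ + 5³ = 189
189 = (2,3,0)_9 → 2³ + 3³ + 0³ = 35
35 = (3,8)_9 → 3³ + 8³ = 539
539 = (6,5,8)_9 → 6³ + 5³ + 8³ = 853
853 = (1,1,4,7)_9 → 1³ + 1³ + 4³ + 7³ = 409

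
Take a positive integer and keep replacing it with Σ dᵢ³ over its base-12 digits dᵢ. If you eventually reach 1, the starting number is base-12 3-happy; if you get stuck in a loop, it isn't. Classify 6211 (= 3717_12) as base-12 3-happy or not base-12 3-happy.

base-12 3-happy

6211 = (3,7,1,7)_12 → 3³ + 7³ + 1³ + 7³ = 714
714 = (4,11,6)_12 → 4³ + 11³ + 6³ = 1611
1611 = (11,2,3)_12 → 11³ + 2³ + 3³ = 1366
1366 = (9,5,10)_12 → 9³ + 5³ + 10³ = 1854
1854 = (1,0,10,6)_12 → 1³ + 0³ + 10³ + 6³ = 1217
1217 = (8,5,5)_12 → 8³ + 5³ + 5³ = 762
762 = (5,3,6)_12 → 5³ + 3³ + 6³ = 368
368 = (2,6,8)_12 → 2³ + 6³ + 8³ = 736
736 = (5,1,4)_12 → 5³ + 1³ + 4³ = 190
190 = (1,3,10)_12 → 1³ + 3³ + 10³ = 1028
1028 = (7,1,8)_12 → 7³ + 1³ + 8³ = 856
856 = (5,11,4)_12 → 5³ + 11³ + 4³ = 1520
1520 = (10,6,8)_12 → 10³ + 6³ + 8³ = 1728
1728 = (1,0,0,0)_12 → 1³ + 0³ + 0³ + 0³ = 1  — reached 1.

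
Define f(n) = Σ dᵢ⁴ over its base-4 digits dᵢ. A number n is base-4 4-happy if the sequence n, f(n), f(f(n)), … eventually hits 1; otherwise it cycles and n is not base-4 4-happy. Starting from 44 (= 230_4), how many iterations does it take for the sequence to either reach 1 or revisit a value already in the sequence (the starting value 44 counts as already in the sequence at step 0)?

44 = (2,3,0)_4 → 2⁴ + 3⁴ + 0⁴ = 16 + 81 + 0 = 97
97 = (1,2,0,1)_4 → 1⁴ + 2⁴ + 0⁴ + 1⁴ = 1 + 16 + 0 + 1 = 18
18 = (1,0,2)_4 → 1⁴ + 0⁴ + 2⁴ = 1 + 0 + 16 = 17
17 = (1,0,1)_4 → 1⁴ + 0⁴ + 1⁴ = 1 + 0 + 1 = 2
2 = (2)_4 → 2⁴ = 16
16 = (1,0,0)_4 → 1⁴ + 0⁴ + 0⁴ = 1 + 0 + 0 = 1  — reached 1.
That took 6 steps.

6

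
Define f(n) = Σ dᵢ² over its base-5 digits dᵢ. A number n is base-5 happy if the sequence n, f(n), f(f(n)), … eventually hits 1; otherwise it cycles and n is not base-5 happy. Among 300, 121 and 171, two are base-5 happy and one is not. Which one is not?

300

300: 300 → 8 → 10 → 4 → 16 → 10  — repeats 10 (not base-5 happy)
121: 121 → 33 → 11 → 5 → 1  — reaches 1 (base-5 happy)
171: 171 → 19 → 25 → 1  — reaches 1 (base-5 happy)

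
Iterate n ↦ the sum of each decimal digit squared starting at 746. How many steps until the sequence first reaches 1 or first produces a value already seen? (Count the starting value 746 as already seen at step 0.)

746 → 7² + 4² + 6² = 49 + 16 + 36 = 101
101 → 1² + 0² + 1² = 1 + 0 + 1 = 2
2 → 2² = 4
4 → 4² = 16
16 → 1² + 6² = 1 + 36 = 37
37 → 3² + 7² = 9 + 49 = 58
58 → 5² + 8² = 25 + 64 = 89
89 → 8² + 9² = 64 + 81 = 145
145 → 1² + 4² + 5² = 1 + 16 + 25 = 42
42 → 4² + 2² = 16 + 4 = 20
20 → 2² + 0² = 4 + 0 = 4  — 4 repeats.
That took 11 steps.

11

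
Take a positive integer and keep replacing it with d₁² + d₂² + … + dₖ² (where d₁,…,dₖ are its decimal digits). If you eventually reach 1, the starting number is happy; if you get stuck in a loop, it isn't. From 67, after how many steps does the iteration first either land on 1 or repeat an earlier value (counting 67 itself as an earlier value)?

67 → 6² + 7² = 85
85 → 8² + 5² = 89
89 → 8² + 9² = 145
145 → 1² + 4² + 5² = 42
42 → 4² + 2² = 20
20 → 2² + 0² = 4
4 → 4² = 16
16 → 1² + 6² = 37
37 → 3² + 7² = 58
58 → 5² + 8² = 89  — 89 repeats.
That took 10 steps.

10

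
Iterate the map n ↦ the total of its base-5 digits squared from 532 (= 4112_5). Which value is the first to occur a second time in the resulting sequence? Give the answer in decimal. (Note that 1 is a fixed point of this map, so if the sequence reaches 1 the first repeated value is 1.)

532 = (4,1,1,2)_5 → 4² + 1² + 1² + 2² = 16 + 1 + 1 + 4 = 22
22 = (4,2)_5 → 4² + 2² = 16 + 4 = 20
20 = (4,0)_5 → 4² + 0² = 16 + 0 = 16
16 = (3,1)_5 → 3² + 1² = 9 + 1 = 10
10 = (2,0)_5 → 2² + 0² = 4 + 0 = 4
4 = (4)_5 → 4² = 16  — 16 already appeared earlier.

16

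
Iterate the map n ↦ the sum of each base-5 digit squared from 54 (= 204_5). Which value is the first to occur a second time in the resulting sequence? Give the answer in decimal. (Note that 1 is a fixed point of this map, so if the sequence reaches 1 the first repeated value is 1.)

16

54 = (2,0,4)_5 → 20
20 = (4,0)_5 → 16
16 = (3,1)_5 → 10
10 = (2,0)_5 → 4
4 = (4)_5 → 16  — 16 already appeared earlier.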